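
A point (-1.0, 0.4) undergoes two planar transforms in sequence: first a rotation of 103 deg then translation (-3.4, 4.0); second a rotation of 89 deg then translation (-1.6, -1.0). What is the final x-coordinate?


After transform 1:
x1 = cos(103)*-1.0 - sin(103)*0.4 + -3.4 = -3.5648
y1 = sin(103)*-1.0 + cos(103)*0.4 + 4.0 = 2.9356
After transform 2:
x2 = cos(89)*-3.5648 - sin(89)*2.9356 + -1.6
= -4.5974


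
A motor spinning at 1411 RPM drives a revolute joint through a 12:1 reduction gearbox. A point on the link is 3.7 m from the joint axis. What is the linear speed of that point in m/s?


omega_motor = 1411 * 2*pi/60 = 147.7596 rad/s
omega_joint = omega_motor / 12 = 12.3133 rad/s
v = omega_joint * r = 12.3133 * 3.7
= 45.5592 m/s


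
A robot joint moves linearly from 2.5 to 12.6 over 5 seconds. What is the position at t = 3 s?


s = t/T = 3/5 = 0.6
p(t) = p0 + (pf-p0)*s
= 2.5 + (12.6 - 2.5) * 0.6
= 8.56


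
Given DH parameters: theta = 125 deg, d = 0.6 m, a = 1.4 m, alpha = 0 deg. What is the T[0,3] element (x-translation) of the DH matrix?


T[0,3] = a * cos(theta)
= 1.4 * cos(125 deg)
= 1.4 * -0.5736
= -0.803


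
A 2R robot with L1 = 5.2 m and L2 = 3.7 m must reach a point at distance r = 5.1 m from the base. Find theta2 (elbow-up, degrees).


cos(theta2) = (r^2 - L1^2 - L2^2) / (2*L1*L2)
cos(theta2) = (26.01 - 27.04 - 13.69) / 38.48
cos(theta2) = -0.382536
theta2 = 112.4909 degrees


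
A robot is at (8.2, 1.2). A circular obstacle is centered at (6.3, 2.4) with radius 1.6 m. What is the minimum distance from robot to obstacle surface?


center_dist = sqrt((8.2-6.3)^2 + (1.2-2.4)^2)
= sqrt(3.61 + 1.44)
= 2.2472
min_dist = center_dist - radius = 2.2472 - 1.6 = 0.6472 m


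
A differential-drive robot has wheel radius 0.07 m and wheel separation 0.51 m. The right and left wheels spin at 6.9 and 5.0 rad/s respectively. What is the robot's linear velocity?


vR = r*wR = 0.07*6.9 = 0.483 m/s
vL = r*wL = 0.07*5.0 = 0.35 m/s
v = (vR+vL)/2 = 0.4165 m/s
omega = (vR-vL)/L = 0.2608 rad/s
linear velocity = 0.4165 m/s


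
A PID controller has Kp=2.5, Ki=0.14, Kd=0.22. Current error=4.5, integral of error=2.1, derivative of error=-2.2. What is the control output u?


u = Kp*e + Ki*int(e) + Kd*de/dt
= 2.5*4.5 + 0.14*2.1 + 0.22*(-2.2)
= 11.25 + 0.294 + -0.484
= 11.06


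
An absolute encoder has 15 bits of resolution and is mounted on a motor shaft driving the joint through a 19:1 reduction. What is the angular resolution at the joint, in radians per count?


counts = 2^15 = 32768
effective counts at joint = 32768 * 19 = 622592
resolution = 2*pi / 622592
= 1.0092e-05 rad/count


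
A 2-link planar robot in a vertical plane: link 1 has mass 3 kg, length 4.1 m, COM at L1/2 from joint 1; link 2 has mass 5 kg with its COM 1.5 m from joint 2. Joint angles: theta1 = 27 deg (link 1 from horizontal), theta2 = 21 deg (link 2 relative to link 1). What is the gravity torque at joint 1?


Horizontal distance from joint 1 to link-1 COM:
  x_c1 = (L1/2)*cos(t1) = 2.05 * 0.891 = 1.8266 m
Horizontal distance from joint 1 to link-2 COM:
  x_c2 = L1*cos(t1) + Lc2*cos(t1+t2)
       = 4.1*0.891 + 1.5*0.6691 = 4.6568 m
tau1 = m1*g*x_c1 + m2*g*x_c2
     = 3*9.81*1.8266 + 5*9.81*4.6568
     = 53.7558 + 228.4172
     = 282.1729 Nm


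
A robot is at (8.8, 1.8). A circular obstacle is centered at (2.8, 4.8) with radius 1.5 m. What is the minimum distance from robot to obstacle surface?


center_dist = sqrt((8.8-2.8)^2 + (1.8-4.8)^2)
= sqrt(36.0 + 9.0)
= 6.7082
min_dist = center_dist - radius = 6.7082 - 1.5 = 5.2082 m


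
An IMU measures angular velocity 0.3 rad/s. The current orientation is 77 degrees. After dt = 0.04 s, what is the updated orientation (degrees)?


delta_theta = w * dt = 0.3 * 0.04 = 0.012 rad
= 0.6875 deg
theta_new = 77 + 0.6875 = 77.6875 deg


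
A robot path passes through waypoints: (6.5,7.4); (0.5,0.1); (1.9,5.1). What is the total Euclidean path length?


Segment lengths:
  seg1 = sqrt((-6.0)^2 + (-7.3)^2) = 9.4493
  seg2 = sqrt((1.4)^2 + (5.0)^2) = 5.1923
Total = 14.6416


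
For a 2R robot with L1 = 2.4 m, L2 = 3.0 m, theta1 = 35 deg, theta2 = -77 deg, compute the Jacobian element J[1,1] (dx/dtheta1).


J[1,1] = -L1*sin(t1) - L2*sin(t1+t2)
= -2.4*sin(35) - 3.0*sin(-42)
= 0.6308


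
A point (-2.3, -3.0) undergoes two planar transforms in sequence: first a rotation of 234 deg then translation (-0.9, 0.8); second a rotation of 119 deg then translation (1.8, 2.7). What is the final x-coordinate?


After transform 1:
x1 = cos(234)*-2.3 - sin(234)*-3.0 + -0.9 = -1.9751
y1 = sin(234)*-2.3 + cos(234)*-3.0 + 0.8 = 4.4241
After transform 2:
x2 = cos(119)*-1.9751 - sin(119)*4.4241 + 1.8
= -1.1118


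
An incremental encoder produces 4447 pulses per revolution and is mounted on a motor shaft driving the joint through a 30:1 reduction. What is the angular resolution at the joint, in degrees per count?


counts per rev = 4447
effective counts at joint = 4447 * 30 = 133410
resolution = 360 / 133410
= 0.0027 deg/count


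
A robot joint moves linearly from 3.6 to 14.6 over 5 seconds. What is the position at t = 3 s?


s = t/T = 3/5 = 0.6
p(t) = p0 + (pf-p0)*s
= 3.6 + (14.6 - 3.6) * 0.6
= 10.2


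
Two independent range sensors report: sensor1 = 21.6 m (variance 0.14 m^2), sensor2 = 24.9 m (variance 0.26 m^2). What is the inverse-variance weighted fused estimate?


w1 = (1/var1) / (1/var1 + 1/var2)
   = 7.1429 / (7.1429 + 3.8462) = 0.65
w2 = 1 - w1 = 0.35
fused = w1*s1 + w2*s2 = 14.04 + 8.715
= 22.755 m


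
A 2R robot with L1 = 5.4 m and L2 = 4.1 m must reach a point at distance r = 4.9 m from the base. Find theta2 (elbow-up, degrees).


cos(theta2) = (r^2 - L1^2 - L2^2) / (2*L1*L2)
cos(theta2) = (24.01 - 29.16 - 16.81) / 44.28
cos(theta2) = -0.495935
theta2 = 119.7314 degrees


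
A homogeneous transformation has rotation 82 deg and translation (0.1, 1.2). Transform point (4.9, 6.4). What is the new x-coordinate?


x' = cos(theta)*px - sin(theta)*py + tx
= 0.1392*4.9 - 0.9903*6.4 + 0.1
= -5.5558


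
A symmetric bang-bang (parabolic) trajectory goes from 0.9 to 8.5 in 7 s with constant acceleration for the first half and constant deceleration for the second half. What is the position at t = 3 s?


Symmetric rest-to-rest: each phase covers (pf-p0)/2 in time T/2. 0.5*a*(T/2)^2 = (pf-p0)/2 => a = 4*(pf-p0)/T^2
a = 4*(8.5-0.9)/7^2 = 0.6204
t = 3 is in the acceleration phase (t <= T/2).
p = p0 + 0.5*a*t^2 = 0.9 + 0.5*0.6204*3^2
= 3.6918


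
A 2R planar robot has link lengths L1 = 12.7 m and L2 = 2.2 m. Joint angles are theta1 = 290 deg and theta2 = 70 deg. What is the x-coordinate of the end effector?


Convert angles to radians: theta1 = 5.0615, theta2 = 1.2217
x = L1*cos(theta1) + L2*cos(theta1+theta2)
x = 4.3437 + 2.2
x = 6.5437


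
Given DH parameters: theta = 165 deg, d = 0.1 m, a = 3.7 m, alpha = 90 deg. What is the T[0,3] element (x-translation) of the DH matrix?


T[0,3] = a * cos(theta)
= 3.7 * cos(165 deg)
= 3.7 * -0.9659
= -3.5739


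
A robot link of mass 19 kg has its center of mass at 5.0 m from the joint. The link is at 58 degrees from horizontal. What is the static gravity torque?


tau = m*g*L*cos(angle)
= 19 * 9.81 * 5.0 * cos(58 deg)
= 19 * 9.81 * 5.0 * 0.5299
= 493.8583 Nm


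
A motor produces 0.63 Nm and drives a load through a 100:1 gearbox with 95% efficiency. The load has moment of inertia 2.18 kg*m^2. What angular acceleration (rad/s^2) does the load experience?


tau_out = tau_motor * N * eta
= 0.63 * 100 * 0.95 = 59.85 Nm
alpha = tau_out / I = 59.85 / 2.18
= 27.4541 rad/s^2


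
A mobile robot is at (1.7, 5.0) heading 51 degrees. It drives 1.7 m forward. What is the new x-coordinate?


x_new = x0 + d*cos(theta)
= 1.7 + 1.7*cos(51)
= 1.7 + 1.0698
= 2.7698


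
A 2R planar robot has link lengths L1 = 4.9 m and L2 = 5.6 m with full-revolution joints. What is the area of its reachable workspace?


r_max = L1 + L2 = 10.5 m
r_min = |L1 - L2| = 0.7 m
Area = pi*(r_max^2 - r_min^2)
= pi*(110.25 - 0.49)
= pi * 109.76
= 344.8212 m^2


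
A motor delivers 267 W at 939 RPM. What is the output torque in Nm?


omega = 939 * 2*pi/60 = 98.3319 rad/s
tau = P / omega = 267 / 98.3319
= 2.7153 Nm


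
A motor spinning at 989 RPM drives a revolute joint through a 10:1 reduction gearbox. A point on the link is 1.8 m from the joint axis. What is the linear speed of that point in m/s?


omega_motor = 989 * 2*pi/60 = 103.5678 rad/s
omega_joint = omega_motor / 10 = 10.3568 rad/s
v = omega_joint * r = 10.3568 * 1.8
= 18.6422 m/s


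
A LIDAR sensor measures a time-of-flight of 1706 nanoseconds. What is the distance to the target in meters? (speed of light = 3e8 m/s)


tof = 1706 ns = 1.706e-06 s
dist = c * tof / 2
= 3e8 * 1.706e-06 / 2
= 255.9 m


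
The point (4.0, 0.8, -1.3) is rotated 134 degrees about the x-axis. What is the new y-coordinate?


Rotation about x-axis: y' = y*cos(theta) - z*sin(theta)
= 0.8 * -0.6947 - -1.3 * 0.7193
= 0.3794


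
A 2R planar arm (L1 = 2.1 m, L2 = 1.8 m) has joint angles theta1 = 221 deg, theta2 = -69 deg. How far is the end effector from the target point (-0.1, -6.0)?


End effector via forward kinematics:
x = L1*cos(t1) + L2*cos(t1+t2) = -3.1742
y = L1*sin(t1) + L2*sin(t1+t2) = -0.5327
Distance to target:
d = sqrt((-0.1 - -3.1742)^2 + (-6.0 - -0.5327)^2)
= sqrt(9.4507 + 29.8916)
= 6.2723 m


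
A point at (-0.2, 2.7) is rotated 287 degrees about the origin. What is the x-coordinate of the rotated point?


x' = x*cos(theta) - y*sin(theta)
cos(287 deg) = 0.2924, sin(287 deg) = -0.9563
x' = -0.2 * 0.2924 - 2.7 * -0.9563
= -0.0585 - -2.582
= 2.5235


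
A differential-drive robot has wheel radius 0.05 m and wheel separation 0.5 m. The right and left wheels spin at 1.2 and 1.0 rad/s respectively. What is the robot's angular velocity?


vR = r*wR = 0.05*1.2 = 0.06 m/s
vL = r*wL = 0.05*1.0 = 0.05 m/s
v = (vR+vL)/2 = 0.055 m/s
omega = (vR-vL)/L = 0.02 rad/s
angular velocity = 0.02 rad/s


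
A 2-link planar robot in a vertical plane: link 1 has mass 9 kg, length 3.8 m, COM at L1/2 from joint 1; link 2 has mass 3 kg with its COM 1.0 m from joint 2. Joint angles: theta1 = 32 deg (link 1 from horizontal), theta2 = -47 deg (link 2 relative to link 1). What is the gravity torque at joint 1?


Horizontal distance from joint 1 to link-1 COM:
  x_c1 = (L1/2)*cos(t1) = 1.9 * 0.848 = 1.6113 m
Horizontal distance from joint 1 to link-2 COM:
  x_c2 = L1*cos(t1) + Lc2*cos(t1+t2)
       = 3.8*0.848 + 1.0*0.9659 = 4.1885 m
tau1 = m1*g*x_c1 + m2*g*x_c2
     = 9*9.81*1.6113 + 3*9.81*4.1885
     = 142.2609 + 123.2678
     = 265.5287 Nm


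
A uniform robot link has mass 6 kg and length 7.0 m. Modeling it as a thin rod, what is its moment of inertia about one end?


I = (1/3) * m * L^2
= (1/3) * 6 * 7.0^2
= 0.333333 * 6 * 49.0
= 98.0 kg*m^2


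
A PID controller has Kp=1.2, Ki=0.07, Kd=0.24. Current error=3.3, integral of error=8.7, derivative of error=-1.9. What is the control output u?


u = Kp*e + Ki*int(e) + Kd*de/dt
= 1.2*3.3 + 0.07*8.7 + 0.24*(-1.9)
= 3.96 + 0.609 + -0.456
= 4.113


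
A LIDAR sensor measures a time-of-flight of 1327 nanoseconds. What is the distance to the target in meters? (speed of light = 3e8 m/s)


tof = 1327 ns = 1.327e-06 s
dist = c * tof / 2
= 3e8 * 1.327e-06 / 2
= 199.05 m


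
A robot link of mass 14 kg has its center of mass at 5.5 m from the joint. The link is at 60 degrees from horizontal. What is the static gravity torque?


tau = m*g*L*cos(angle)
= 14 * 9.81 * 5.5 * cos(60 deg)
= 14 * 9.81 * 5.5 * 0.5
= 377.685 Nm


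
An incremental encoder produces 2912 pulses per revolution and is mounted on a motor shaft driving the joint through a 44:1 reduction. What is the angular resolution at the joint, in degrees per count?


counts per rev = 2912
effective counts at joint = 2912 * 44 = 128128
resolution = 360 / 128128
= 0.0028 deg/count


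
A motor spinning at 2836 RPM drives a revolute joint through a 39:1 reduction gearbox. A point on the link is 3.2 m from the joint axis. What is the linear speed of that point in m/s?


omega_motor = 2836 * 2*pi/60 = 296.9852 rad/s
omega_joint = omega_motor / 39 = 7.615 rad/s
v = omega_joint * r = 7.615 * 3.2
= 24.368 m/s


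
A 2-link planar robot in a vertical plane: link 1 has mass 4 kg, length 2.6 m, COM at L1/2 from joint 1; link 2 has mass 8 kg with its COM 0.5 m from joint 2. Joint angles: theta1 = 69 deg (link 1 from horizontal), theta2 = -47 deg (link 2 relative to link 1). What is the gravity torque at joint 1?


Horizontal distance from joint 1 to link-1 COM:
  x_c1 = (L1/2)*cos(t1) = 1.3 * 0.3584 = 0.4659 m
Horizontal distance from joint 1 to link-2 COM:
  x_c2 = L1*cos(t1) + Lc2*cos(t1+t2)
       = 2.6*0.3584 + 0.5*0.9272 = 1.3953 m
tau1 = m1*g*x_c1 + m2*g*x_c2
     = 4*9.81*0.4659 + 8*9.81*1.3953
     = 18.2811 + 109.507
     = 127.788 Nm


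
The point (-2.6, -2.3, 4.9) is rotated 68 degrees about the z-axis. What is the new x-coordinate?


Rotation about z-axis: x' = x*cos(theta) - y*sin(theta)
= -2.6 * 0.3746 - -2.3 * 0.9272
= 1.1585


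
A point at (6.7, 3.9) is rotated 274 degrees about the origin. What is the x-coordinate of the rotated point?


x' = x*cos(theta) - y*sin(theta)
cos(274 deg) = 0.0698, sin(274 deg) = -0.9976
x' = 6.7 * 0.0698 - 3.9 * -0.9976
= 0.4674 - -3.8905
= 4.3579


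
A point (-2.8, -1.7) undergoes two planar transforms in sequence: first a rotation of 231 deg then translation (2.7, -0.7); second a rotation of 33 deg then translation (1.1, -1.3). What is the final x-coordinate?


After transform 1:
x1 = cos(231)*-2.8 - sin(231)*-1.7 + 2.7 = 3.1409
y1 = sin(231)*-2.8 + cos(231)*-1.7 + -0.7 = 2.5459
After transform 2:
x2 = cos(33)*3.1409 - sin(33)*2.5459 + 1.1
= 2.3477


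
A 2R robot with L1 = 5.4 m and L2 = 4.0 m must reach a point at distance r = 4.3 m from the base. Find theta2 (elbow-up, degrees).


cos(theta2) = (r^2 - L1^2 - L2^2) / (2*L1*L2)
cos(theta2) = (18.49 - 29.16 - 16.0) / 43.2
cos(theta2) = -0.617361
theta2 = 128.1237 degrees


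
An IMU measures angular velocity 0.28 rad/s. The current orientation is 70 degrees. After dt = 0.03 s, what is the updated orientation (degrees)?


delta_theta = w * dt = 0.28 * 0.03 = 0.0084 rad
= 0.4813 deg
theta_new = 70 + 0.4813 = 70.4813 deg


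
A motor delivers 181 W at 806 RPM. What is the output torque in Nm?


omega = 806 * 2*pi/60 = 84.4041 rad/s
tau = P / omega = 181 / 84.4041
= 2.1444 Nm


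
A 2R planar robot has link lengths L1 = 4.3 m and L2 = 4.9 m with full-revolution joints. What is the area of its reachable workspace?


r_max = L1 + L2 = 9.2 m
r_min = |L1 - L2| = 0.6 m
Area = pi*(r_max^2 - r_min^2)
= pi*(84.64 - 0.36)
= pi * 84.28
= 264.7734 m^2


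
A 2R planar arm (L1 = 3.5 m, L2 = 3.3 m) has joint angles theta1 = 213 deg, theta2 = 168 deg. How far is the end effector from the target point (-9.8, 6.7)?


End effector via forward kinematics:
x = L1*cos(t1) + L2*cos(t1+t2) = 0.1455
y = L1*sin(t1) + L2*sin(t1+t2) = -0.7236
Distance to target:
d = sqrt((-9.8 - 0.1455)^2 + (6.7 - -0.7236)^2)
= sqrt(98.9123 + 55.1102)
= 12.4106 m


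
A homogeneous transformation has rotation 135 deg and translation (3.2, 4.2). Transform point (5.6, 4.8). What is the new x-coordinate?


x' = cos(theta)*px - sin(theta)*py + tx
= -0.7071*5.6 - 0.7071*4.8 + 3.2
= -4.1539


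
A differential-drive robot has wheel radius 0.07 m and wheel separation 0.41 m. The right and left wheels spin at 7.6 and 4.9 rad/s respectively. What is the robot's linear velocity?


vR = r*wR = 0.07*7.6 = 0.532 m/s
vL = r*wL = 0.07*4.9 = 0.343 m/s
v = (vR+vL)/2 = 0.4375 m/s
omega = (vR-vL)/L = 0.461 rad/s
linear velocity = 0.4375 m/s


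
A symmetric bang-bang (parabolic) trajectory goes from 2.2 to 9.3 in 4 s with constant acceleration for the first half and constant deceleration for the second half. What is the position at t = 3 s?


Symmetric rest-to-rest: each phase covers (pf-p0)/2 in time T/2. 0.5*a*(T/2)^2 = (pf-p0)/2 => a = 4*(pf-p0)/T^2
a = 4*(9.3-2.2)/4^2 = 1.775
t = 3 is in the deceleration phase (t > T/2).
p = pf - 0.5*a*(T-t)^2 = 9.3 - 0.5*1.775*1^2
= 8.4125


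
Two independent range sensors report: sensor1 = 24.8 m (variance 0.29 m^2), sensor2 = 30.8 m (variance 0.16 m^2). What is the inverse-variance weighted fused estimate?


w1 = (1/var1) / (1/var1 + 1/var2)
   = 3.4483 / (3.4483 + 6.25) = 0.3556
w2 = 1 - w1 = 0.6444
fused = w1*s1 + w2*s2 = 8.8178 + 19.8489
= 28.6667 m


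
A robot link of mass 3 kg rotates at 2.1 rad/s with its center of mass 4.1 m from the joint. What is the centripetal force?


F = m * omega^2 * r
= 3 * 2.1^2 * 4.1
= 3 * 4.41 * 4.1
= 54.243 N


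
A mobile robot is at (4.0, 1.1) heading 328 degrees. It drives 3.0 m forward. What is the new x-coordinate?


x_new = x0 + d*cos(theta)
= 4.0 + 3.0*cos(328)
= 4.0 + 2.5441
= 6.5441


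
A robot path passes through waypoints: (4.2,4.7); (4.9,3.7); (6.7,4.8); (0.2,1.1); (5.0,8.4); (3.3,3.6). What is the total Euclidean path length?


Segment lengths:
  seg1 = sqrt((0.7)^2 + (-1.0)^2) = 1.2207
  seg2 = sqrt((1.8)^2 + (1.1)^2) = 2.1095
  seg3 = sqrt((-6.5)^2 + (-3.7)^2) = 7.4793
  seg4 = sqrt((4.8)^2 + (7.3)^2) = 8.7367
  seg5 = sqrt((-1.7)^2 + (-4.8)^2) = 5.0922
Total = 24.6383


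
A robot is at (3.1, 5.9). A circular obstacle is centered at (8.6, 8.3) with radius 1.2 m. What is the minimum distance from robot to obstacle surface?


center_dist = sqrt((3.1-8.6)^2 + (5.9-8.3)^2)
= sqrt(30.25 + 5.76)
= 6.0008
min_dist = center_dist - radius = 6.0008 - 1.2 = 4.8008 m


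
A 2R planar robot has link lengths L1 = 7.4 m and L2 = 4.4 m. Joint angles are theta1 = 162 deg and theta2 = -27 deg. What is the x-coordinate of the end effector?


Convert angles to radians: theta1 = 2.8274, theta2 = -0.4712
x = L1*cos(theta1) + L2*cos(theta1+theta2)
x = -7.0378 + -3.1113
x = -10.1491


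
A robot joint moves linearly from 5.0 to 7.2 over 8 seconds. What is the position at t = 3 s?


s = t/T = 3/8 = 0.375
p(t) = p0 + (pf-p0)*s
= 5.0 + (7.2 - 5.0) * 0.375
= 5.825


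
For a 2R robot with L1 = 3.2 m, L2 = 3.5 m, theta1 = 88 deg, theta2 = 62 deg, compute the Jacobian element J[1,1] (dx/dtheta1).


J[1,1] = -L1*sin(t1) - L2*sin(t1+t2)
= -3.2*sin(88) - 3.5*sin(150)
= -4.9481


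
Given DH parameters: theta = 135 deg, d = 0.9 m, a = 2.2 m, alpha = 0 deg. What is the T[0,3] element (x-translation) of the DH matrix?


T[0,3] = a * cos(theta)
= 2.2 * cos(135 deg)
= 2.2 * -0.7071
= -1.5556


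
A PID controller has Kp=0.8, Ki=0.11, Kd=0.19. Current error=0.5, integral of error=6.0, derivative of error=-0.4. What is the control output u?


u = Kp*e + Ki*int(e) + Kd*de/dt
= 0.8*0.5 + 0.11*6.0 + 0.19*(-0.4)
= 0.4 + 0.66 + -0.076
= 0.984


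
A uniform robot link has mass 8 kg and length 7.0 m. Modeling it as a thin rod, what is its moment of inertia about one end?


I = (1/3) * m * L^2
= (1/3) * 8 * 7.0^2
= 0.333333 * 8 * 49.0
= 130.6667 kg*m^2


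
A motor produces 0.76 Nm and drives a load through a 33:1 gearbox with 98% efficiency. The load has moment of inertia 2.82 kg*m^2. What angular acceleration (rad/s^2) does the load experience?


tau_out = tau_motor * N * eta
= 0.76 * 33 * 0.98 = 24.5784 Nm
alpha = tau_out / I = 24.5784 / 2.82
= 8.7157 rad/s^2


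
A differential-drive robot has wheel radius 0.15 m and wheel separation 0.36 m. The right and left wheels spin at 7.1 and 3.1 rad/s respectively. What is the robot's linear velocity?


vR = r*wR = 0.15*7.1 = 1.065 m/s
vL = r*wL = 0.15*3.1 = 0.465 m/s
v = (vR+vL)/2 = 0.765 m/s
omega = (vR-vL)/L = 1.6667 rad/s
linear velocity = 0.765 m/s


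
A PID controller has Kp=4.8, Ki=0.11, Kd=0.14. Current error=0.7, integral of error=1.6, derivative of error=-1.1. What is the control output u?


u = Kp*e + Ki*int(e) + Kd*de/dt
= 4.8*0.7 + 0.11*1.6 + 0.14*(-1.1)
= 3.36 + 0.176 + -0.154
= 3.382


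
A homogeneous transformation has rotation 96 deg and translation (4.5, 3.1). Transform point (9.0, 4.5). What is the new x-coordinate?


x' = cos(theta)*px - sin(theta)*py + tx
= -0.1045*9.0 - 0.9945*4.5 + 4.5
= -0.9161


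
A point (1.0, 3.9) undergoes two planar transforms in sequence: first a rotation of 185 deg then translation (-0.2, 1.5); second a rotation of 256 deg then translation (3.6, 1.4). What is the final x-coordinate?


After transform 1:
x1 = cos(185)*1.0 - sin(185)*3.9 + -0.2 = -0.8563
y1 = sin(185)*1.0 + cos(185)*3.9 + 1.5 = -2.4723
After transform 2:
x2 = cos(256)*-0.8563 - sin(256)*-2.4723 + 3.6
= 1.4083


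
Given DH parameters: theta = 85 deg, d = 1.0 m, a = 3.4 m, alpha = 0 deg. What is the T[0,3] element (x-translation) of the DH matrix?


T[0,3] = a * cos(theta)
= 3.4 * cos(85 deg)
= 3.4 * 0.0872
= 0.2963


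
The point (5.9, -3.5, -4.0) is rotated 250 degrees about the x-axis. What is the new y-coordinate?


Rotation about x-axis: y' = y*cos(theta) - z*sin(theta)
= -3.5 * -0.342 - -4.0 * -0.9397
= -2.5617


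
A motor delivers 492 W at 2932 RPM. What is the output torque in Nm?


omega = 2932 * 2*pi/60 = 307.0383 rad/s
tau = P / omega = 492 / 307.0383
= 1.6024 Nm


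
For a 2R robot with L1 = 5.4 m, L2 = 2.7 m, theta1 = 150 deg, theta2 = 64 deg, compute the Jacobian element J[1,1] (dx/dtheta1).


J[1,1] = -L1*sin(t1) - L2*sin(t1+t2)
= -5.4*sin(150) - 2.7*sin(214)
= -1.1902


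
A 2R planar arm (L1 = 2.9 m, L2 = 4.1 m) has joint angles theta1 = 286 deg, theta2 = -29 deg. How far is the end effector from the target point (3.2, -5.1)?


End effector via forward kinematics:
x = L1*cos(t1) + L2*cos(t1+t2) = -0.123
y = L1*sin(t1) + L2*sin(t1+t2) = -6.7826
Distance to target:
d = sqrt((3.2 - -0.123)^2 + (-5.1 - -6.7826)^2)
= sqrt(11.042 + 2.8311)
= 3.7247 m


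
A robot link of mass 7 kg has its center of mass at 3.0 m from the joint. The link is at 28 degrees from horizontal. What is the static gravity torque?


tau = m*g*L*cos(angle)
= 7 * 9.81 * 3.0 * cos(28 deg)
= 7 * 9.81 * 3.0 * 0.8829
= 181.896 Nm


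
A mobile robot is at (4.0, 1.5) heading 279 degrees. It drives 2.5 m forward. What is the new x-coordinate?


x_new = x0 + d*cos(theta)
= 4.0 + 2.5*cos(279)
= 4.0 + 0.3911
= 4.3911


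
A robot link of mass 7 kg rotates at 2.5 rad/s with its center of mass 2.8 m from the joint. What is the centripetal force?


F = m * omega^2 * r
= 7 * 2.5^2 * 2.8
= 7 * 6.25 * 2.8
= 122.5 N


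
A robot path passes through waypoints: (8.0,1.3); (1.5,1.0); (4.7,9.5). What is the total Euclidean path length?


Segment lengths:
  seg1 = sqrt((-6.5)^2 + (-0.3)^2) = 6.5069
  seg2 = sqrt((3.2)^2 + (8.5)^2) = 9.0824
Total = 15.5893


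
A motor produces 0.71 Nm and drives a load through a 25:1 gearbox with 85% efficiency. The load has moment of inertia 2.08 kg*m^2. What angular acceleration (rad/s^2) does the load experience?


tau_out = tau_motor * N * eta
= 0.71 * 25 * 0.85 = 15.0875 Nm
alpha = tau_out / I = 15.0875 / 2.08
= 7.2536 rad/s^2


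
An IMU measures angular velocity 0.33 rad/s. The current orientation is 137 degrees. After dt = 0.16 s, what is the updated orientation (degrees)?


delta_theta = w * dt = 0.33 * 0.16 = 0.0528 rad
= 3.0252 deg
theta_new = 137 + 3.0252 = 140.0252 deg


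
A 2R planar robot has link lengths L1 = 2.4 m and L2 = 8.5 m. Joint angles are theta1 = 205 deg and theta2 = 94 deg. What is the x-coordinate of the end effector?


Convert angles to radians: theta1 = 3.5779, theta2 = 1.6406
x = L1*cos(theta1) + L2*cos(theta1+theta2)
x = -2.1751 + 4.1209
x = 1.9457


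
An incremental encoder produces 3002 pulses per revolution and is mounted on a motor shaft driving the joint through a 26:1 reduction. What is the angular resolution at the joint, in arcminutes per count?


counts per rev = 3002
effective counts at joint = 3002 * 26 = 78052
resolution = 360*60 / 78052
= 0.2767 arcmin/count


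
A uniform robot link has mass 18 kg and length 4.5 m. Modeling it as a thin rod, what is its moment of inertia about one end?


I = (1/3) * m * L^2
= (1/3) * 18 * 4.5^2
= 0.333333 * 18 * 20.25
= 121.5 kg*m^2


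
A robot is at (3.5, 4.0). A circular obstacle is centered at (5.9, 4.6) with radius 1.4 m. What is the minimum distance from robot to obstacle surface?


center_dist = sqrt((3.5-5.9)^2 + (4.0-4.6)^2)
= sqrt(5.76 + 0.36)
= 2.4739
min_dist = center_dist - radius = 2.4739 - 1.4 = 1.0739 m


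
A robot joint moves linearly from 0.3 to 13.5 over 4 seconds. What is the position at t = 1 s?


s = t/T = 1/4 = 0.25
p(t) = p0 + (pf-p0)*s
= 0.3 + (13.5 - 0.3) * 0.25
= 3.6


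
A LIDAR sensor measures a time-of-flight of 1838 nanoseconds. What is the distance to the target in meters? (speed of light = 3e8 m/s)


tof = 1838 ns = 1.838e-06 s
dist = c * tof / 2
= 3e8 * 1.838e-06 / 2
= 275.7 m


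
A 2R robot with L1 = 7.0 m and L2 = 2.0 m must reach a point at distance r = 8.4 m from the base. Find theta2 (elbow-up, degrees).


cos(theta2) = (r^2 - L1^2 - L2^2) / (2*L1*L2)
cos(theta2) = (70.56 - 49.0 - 4.0) / 28.0
cos(theta2) = 0.627143
theta2 = 51.1604 degrees


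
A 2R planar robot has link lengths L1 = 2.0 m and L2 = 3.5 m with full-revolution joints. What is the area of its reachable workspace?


r_max = L1 + L2 = 5.5 m
r_min = |L1 - L2| = 1.5 m
Area = pi*(r_max^2 - r_min^2)
= pi*(30.25 - 2.25)
= pi * 28.0
= 87.9646 m^2


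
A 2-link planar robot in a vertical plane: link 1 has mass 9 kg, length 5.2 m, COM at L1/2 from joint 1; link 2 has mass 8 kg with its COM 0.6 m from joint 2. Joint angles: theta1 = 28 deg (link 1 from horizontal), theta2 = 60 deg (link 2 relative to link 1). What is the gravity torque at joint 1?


Horizontal distance from joint 1 to link-1 COM:
  x_c1 = (L1/2)*cos(t1) = 2.6 * 0.8829 = 2.2957 m
Horizontal distance from joint 1 to link-2 COM:
  x_c2 = L1*cos(t1) + Lc2*cos(t1+t2)
       = 5.2*0.8829 + 0.6*0.0349 = 4.6123 m
tau1 = m1*g*x_c1 + m2*g*x_c2
     = 9*9.81*2.2957 + 8*9.81*4.6123
     = 202.6842 + 361.9707
     = 564.6549 Nm


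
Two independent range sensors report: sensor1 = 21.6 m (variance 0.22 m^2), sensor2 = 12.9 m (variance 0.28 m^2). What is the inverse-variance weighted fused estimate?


w1 = (1/var1) / (1/var1 + 1/var2)
   = 4.5455 / (4.5455 + 3.5714) = 0.56
w2 = 1 - w1 = 0.44
fused = w1*s1 + w2*s2 = 12.096 + 5.676
= 17.772 m


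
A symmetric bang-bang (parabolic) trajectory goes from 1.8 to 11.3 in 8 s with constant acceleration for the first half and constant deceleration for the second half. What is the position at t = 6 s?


Symmetric rest-to-rest: each phase covers (pf-p0)/2 in time T/2. 0.5*a*(T/2)^2 = (pf-p0)/2 => a = 4*(pf-p0)/T^2
a = 4*(11.3-1.8)/8^2 = 0.5938
t = 6 is in the deceleration phase (t > T/2).
p = pf - 0.5*a*(T-t)^2 = 11.3 - 0.5*0.5938*2^2
= 10.1125


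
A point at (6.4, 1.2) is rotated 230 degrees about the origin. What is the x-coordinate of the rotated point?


x' = x*cos(theta) - y*sin(theta)
cos(230 deg) = -0.6428, sin(230 deg) = -0.766
x' = 6.4 * -0.6428 - 1.2 * -0.766
= -4.1138 - -0.9193
= -3.1946


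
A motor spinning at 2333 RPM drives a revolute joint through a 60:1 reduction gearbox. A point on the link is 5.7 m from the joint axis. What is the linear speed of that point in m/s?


omega_motor = 2333 * 2*pi/60 = 244.3112 rad/s
omega_joint = omega_motor / 60 = 4.0719 rad/s
v = omega_joint * r = 4.0719 * 5.7
= 23.2096 m/s


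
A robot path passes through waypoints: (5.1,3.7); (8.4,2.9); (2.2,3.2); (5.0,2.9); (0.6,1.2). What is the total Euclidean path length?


Segment lengths:
  seg1 = sqrt((3.3)^2 + (-0.8)^2) = 3.3956
  seg2 = sqrt((-6.2)^2 + (0.3)^2) = 6.2073
  seg3 = sqrt((2.8)^2 + (-0.3)^2) = 2.816
  seg4 = sqrt((-4.4)^2 + (-1.7)^2) = 4.717
Total = 17.1359


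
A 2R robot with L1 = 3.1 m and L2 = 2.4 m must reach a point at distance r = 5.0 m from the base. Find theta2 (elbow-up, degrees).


cos(theta2) = (r^2 - L1^2 - L2^2) / (2*L1*L2)
cos(theta2) = (25.0 - 9.61 - 5.76) / 14.88
cos(theta2) = 0.647177
theta2 = 49.6709 degrees


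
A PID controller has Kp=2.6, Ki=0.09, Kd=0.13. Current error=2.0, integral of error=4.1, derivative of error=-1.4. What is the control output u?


u = Kp*e + Ki*int(e) + Kd*de/dt
= 2.6*2.0 + 0.09*4.1 + 0.13*(-1.4)
= 5.2 + 0.369 + -0.182
= 5.387


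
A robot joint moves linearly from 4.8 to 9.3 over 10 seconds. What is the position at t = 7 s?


s = t/T = 7/10 = 0.7
p(t) = p0 + (pf-p0)*s
= 4.8 + (9.3 - 4.8) * 0.7
= 7.95


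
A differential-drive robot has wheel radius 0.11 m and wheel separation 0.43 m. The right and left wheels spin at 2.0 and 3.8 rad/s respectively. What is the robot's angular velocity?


vR = r*wR = 0.11*2.0 = 0.22 m/s
vL = r*wL = 0.11*3.8 = 0.418 m/s
v = (vR+vL)/2 = 0.319 m/s
omega = (vR-vL)/L = -0.4605 rad/s
angular velocity = -0.4605 rad/s


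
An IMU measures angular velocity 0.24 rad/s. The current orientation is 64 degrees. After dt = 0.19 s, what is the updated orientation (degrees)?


delta_theta = w * dt = 0.24 * 0.19 = 0.0456 rad
= 2.6127 deg
theta_new = 64 + 2.6127 = 66.6127 deg


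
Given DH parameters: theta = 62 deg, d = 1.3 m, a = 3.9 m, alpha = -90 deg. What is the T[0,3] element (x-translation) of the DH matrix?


T[0,3] = a * cos(theta)
= 3.9 * cos(62 deg)
= 3.9 * 0.4695
= 1.8309


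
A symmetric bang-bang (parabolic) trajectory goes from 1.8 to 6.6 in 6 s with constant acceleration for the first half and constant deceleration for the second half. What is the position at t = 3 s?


Symmetric rest-to-rest: each phase covers (pf-p0)/2 in time T/2. 0.5*a*(T/2)^2 = (pf-p0)/2 => a = 4*(pf-p0)/T^2
a = 4*(6.6-1.8)/6^2 = 0.5333
t = 3 is in the acceleration phase (t <= T/2).
p = p0 + 0.5*a*t^2 = 1.8 + 0.5*0.5333*3^2
= 4.2


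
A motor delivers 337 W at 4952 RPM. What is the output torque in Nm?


omega = 4952 * 2*pi/60 = 518.5722 rad/s
tau = P / omega = 337 / 518.5722
= 0.6499 Nm


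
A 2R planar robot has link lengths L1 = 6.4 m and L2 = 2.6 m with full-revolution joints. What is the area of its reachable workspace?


r_max = L1 + L2 = 9.0 m
r_min = |L1 - L2| = 3.8 m
Area = pi*(r_max^2 - r_min^2)
= pi*(81.0 - 14.44)
= pi * 66.56
= 209.1044 m^2


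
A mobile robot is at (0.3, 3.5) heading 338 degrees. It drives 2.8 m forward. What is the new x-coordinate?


x_new = x0 + d*cos(theta)
= 0.3 + 2.8*cos(338)
= 0.3 + 2.5961
= 2.8961


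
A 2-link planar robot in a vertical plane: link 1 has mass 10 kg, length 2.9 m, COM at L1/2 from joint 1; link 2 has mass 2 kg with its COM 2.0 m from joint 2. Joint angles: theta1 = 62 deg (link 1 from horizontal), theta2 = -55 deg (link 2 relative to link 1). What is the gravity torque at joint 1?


Horizontal distance from joint 1 to link-1 COM:
  x_c1 = (L1/2)*cos(t1) = 1.45 * 0.4695 = 0.6807 m
Horizontal distance from joint 1 to link-2 COM:
  x_c2 = L1*cos(t1) + Lc2*cos(t1+t2)
       = 2.9*0.4695 + 2.0*0.9925 = 3.3466 m
tau1 = m1*g*x_c1 + m2*g*x_c2
     = 10*9.81*0.6807 + 2*9.81*3.3466
     = 66.78 + 65.6595
     = 132.4395 Nm


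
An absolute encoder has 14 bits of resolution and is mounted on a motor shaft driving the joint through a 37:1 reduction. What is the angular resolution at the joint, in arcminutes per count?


counts = 2^14 = 16384
effective counts at joint = 16384 * 37 = 606208
resolution = 360*60 / 606208
= 0.0356 arcmin/count


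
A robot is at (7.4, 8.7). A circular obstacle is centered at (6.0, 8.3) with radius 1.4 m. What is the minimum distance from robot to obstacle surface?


center_dist = sqrt((7.4-6.0)^2 + (8.7-8.3)^2)
= sqrt(1.96 + 0.16)
= 1.456
min_dist = center_dist - radius = 1.456 - 1.4 = 0.056 m


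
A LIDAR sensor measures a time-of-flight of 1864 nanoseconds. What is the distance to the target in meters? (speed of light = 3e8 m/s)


tof = 1864 ns = 1.864e-06 s
dist = c * tof / 2
= 3e8 * 1.864e-06 / 2
= 279.6 m


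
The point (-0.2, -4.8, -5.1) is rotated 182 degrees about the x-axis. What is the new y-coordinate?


Rotation about x-axis: y' = y*cos(theta) - z*sin(theta)
= -4.8 * -0.9994 - -5.1 * -0.0349
= 4.6191


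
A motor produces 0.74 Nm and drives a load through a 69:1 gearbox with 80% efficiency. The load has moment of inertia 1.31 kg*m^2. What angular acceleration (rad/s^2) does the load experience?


tau_out = tau_motor * N * eta
= 0.74 * 69 * 0.8 = 40.848 Nm
alpha = tau_out / I = 40.848 / 1.31
= 31.1817 rad/s^2


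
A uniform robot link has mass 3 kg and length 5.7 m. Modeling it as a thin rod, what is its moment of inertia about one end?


I = (1/3) * m * L^2
= (1/3) * 3 * 5.7^2
= 0.333333 * 3 * 32.49
= 32.49 kg*m^2


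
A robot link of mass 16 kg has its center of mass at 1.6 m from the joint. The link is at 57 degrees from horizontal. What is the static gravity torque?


tau = m*g*L*cos(angle)
= 16 * 9.81 * 1.6 * cos(57 deg)
= 16 * 9.81 * 1.6 * 0.5446
= 136.7785 Nm


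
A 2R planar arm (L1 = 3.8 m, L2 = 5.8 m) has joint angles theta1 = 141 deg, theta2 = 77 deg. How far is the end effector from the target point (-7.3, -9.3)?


End effector via forward kinematics:
x = L1*cos(t1) + L2*cos(t1+t2) = -7.5236
y = L1*sin(t1) + L2*sin(t1+t2) = -1.1794
Distance to target:
d = sqrt((-7.3 - -7.5236)^2 + (-9.3 - -1.1794)^2)
= sqrt(0.05 + 65.9438)
= 8.1237 m


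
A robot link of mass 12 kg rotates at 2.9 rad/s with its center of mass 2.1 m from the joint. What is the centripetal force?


F = m * omega^2 * r
= 12 * 2.9^2 * 2.1
= 12 * 8.41 * 2.1
= 211.932 N


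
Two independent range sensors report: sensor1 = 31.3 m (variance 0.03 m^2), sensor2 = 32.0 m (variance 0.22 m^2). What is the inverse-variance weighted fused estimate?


w1 = (1/var1) / (1/var1 + 1/var2)
   = 33.3333 / (33.3333 + 4.5455) = 0.88
w2 = 1 - w1 = 0.12
fused = w1*s1 + w2*s2 = 27.544 + 3.84
= 31.384 m


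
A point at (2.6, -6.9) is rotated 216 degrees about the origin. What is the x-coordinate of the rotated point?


x' = x*cos(theta) - y*sin(theta)
cos(216 deg) = -0.809, sin(216 deg) = -0.5878
x' = 2.6 * -0.809 - -6.9 * -0.5878
= -2.1034 - 4.0557
= -6.1592


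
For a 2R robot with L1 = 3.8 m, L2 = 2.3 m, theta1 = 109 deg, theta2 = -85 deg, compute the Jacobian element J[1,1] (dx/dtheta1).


J[1,1] = -L1*sin(t1) - L2*sin(t1+t2)
= -3.8*sin(109) - 2.3*sin(24)
= -4.5285


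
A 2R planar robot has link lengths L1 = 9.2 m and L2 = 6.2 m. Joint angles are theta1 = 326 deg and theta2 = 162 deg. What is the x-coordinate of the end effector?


Convert angles to radians: theta1 = 5.6898, theta2 = 2.8274
x = L1*cos(theta1) + L2*cos(theta1+theta2)
x = 7.6271 + -3.8171
x = 3.81


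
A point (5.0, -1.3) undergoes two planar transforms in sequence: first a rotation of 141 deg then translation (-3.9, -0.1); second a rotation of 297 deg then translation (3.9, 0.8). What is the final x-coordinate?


After transform 1:
x1 = cos(141)*5.0 - sin(141)*-1.3 + -3.9 = -6.9676
y1 = sin(141)*5.0 + cos(141)*-1.3 + -0.1 = 4.0569
After transform 2:
x2 = cos(297)*-6.9676 - sin(297)*4.0569 + 3.9
= 4.3515


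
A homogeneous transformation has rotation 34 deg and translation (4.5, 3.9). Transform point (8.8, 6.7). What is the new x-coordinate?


x' = cos(theta)*px - sin(theta)*py + tx
= 0.829*8.8 - 0.5592*6.7 + 4.5
= 8.0489


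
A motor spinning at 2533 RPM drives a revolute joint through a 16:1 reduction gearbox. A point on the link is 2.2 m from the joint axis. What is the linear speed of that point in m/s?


omega_motor = 2533 * 2*pi/60 = 265.2551 rad/s
omega_joint = omega_motor / 16 = 16.5784 rad/s
v = omega_joint * r = 16.5784 * 2.2
= 36.4726 m/s


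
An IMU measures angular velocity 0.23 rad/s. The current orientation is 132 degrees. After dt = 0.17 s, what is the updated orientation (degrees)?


delta_theta = w * dt = 0.23 * 0.17 = 0.0391 rad
= 2.2403 deg
theta_new = 132 + 2.2403 = 134.2403 deg


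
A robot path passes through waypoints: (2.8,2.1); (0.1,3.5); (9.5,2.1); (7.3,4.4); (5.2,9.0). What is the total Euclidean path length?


Segment lengths:
  seg1 = sqrt((-2.7)^2 + (1.4)^2) = 3.0414
  seg2 = sqrt((9.4)^2 + (-1.4)^2) = 9.5037
  seg3 = sqrt((-2.2)^2 + (2.3)^2) = 3.1828
  seg4 = sqrt((-2.1)^2 + (4.6)^2) = 5.0567
Total = 20.7845


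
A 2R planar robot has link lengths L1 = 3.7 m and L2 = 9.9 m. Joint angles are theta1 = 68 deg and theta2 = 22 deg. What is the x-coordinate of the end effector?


Convert angles to radians: theta1 = 1.1868, theta2 = 0.384
x = L1*cos(theta1) + L2*cos(theta1+theta2)
x = 1.386 + 0.0
x = 1.386


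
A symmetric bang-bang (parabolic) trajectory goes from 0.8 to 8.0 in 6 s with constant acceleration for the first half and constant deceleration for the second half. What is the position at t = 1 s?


Symmetric rest-to-rest: each phase covers (pf-p0)/2 in time T/2. 0.5*a*(T/2)^2 = (pf-p0)/2 => a = 4*(pf-p0)/T^2
a = 4*(8.0-0.8)/6^2 = 0.8
t = 1 is in the acceleration phase (t <= T/2).
p = p0 + 0.5*a*t^2 = 0.8 + 0.5*0.8*1^2
= 1.2


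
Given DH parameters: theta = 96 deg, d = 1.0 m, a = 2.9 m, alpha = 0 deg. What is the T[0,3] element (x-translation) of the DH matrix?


T[0,3] = a * cos(theta)
= 2.9 * cos(96 deg)
= 2.9 * -0.1045
= -0.3031


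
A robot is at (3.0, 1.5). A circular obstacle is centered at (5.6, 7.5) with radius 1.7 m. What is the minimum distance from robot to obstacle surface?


center_dist = sqrt((3.0-5.6)^2 + (1.5-7.5)^2)
= sqrt(6.76 + 36.0)
= 6.5391
min_dist = center_dist - radius = 6.5391 - 1.7 = 4.8391 m


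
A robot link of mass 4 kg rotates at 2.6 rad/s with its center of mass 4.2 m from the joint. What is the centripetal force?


F = m * omega^2 * r
= 4 * 2.6^2 * 4.2
= 4 * 6.76 * 4.2
= 113.568 N


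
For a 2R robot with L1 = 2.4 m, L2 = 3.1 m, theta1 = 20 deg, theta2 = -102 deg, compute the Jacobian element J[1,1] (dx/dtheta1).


J[1,1] = -L1*sin(t1) - L2*sin(t1+t2)
= -2.4*sin(20) - 3.1*sin(-82)
= 2.249


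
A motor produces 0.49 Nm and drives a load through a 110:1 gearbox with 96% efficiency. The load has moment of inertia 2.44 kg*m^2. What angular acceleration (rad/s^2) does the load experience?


tau_out = tau_motor * N * eta
= 0.49 * 110 * 0.96 = 51.744 Nm
alpha = tau_out / I = 51.744 / 2.44
= 21.2066 rad/s^2


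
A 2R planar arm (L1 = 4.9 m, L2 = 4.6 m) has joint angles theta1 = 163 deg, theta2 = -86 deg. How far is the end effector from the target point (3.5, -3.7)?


End effector via forward kinematics:
x = L1*cos(t1) + L2*cos(t1+t2) = -3.6511
y = L1*sin(t1) + L2*sin(t1+t2) = 5.9147
Distance to target:
d = sqrt((3.5 - -3.6511)^2 + (-3.7 - 5.9147)^2)
= sqrt(51.1385 + 92.4429)
= 11.9825 m


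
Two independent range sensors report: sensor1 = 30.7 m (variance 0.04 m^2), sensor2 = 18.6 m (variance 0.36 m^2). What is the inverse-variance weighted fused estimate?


w1 = (1/var1) / (1/var1 + 1/var2)
   = 25.0 / (25.0 + 2.7778) = 0.9
w2 = 1 - w1 = 0.1
fused = w1*s1 + w2*s2 = 27.63 + 1.86
= 29.49 m


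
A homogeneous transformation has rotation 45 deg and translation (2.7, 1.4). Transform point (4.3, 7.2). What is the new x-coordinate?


x' = cos(theta)*px - sin(theta)*py + tx
= 0.7071*4.3 - 0.7071*7.2 + 2.7
= 0.6494


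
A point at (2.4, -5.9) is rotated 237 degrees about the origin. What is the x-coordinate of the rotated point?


x' = x*cos(theta) - y*sin(theta)
cos(237 deg) = -0.5446, sin(237 deg) = -0.8387
x' = 2.4 * -0.5446 - -5.9 * -0.8387
= -1.3071 - 4.9482
= -6.2553


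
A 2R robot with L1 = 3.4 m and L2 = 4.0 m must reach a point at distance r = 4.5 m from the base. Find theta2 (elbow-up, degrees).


cos(theta2) = (r^2 - L1^2 - L2^2) / (2*L1*L2)
cos(theta2) = (20.25 - 11.56 - 16.0) / 27.2
cos(theta2) = -0.26875
theta2 = 105.5899 degrees


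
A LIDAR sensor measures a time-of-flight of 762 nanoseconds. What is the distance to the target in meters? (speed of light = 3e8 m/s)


tof = 762 ns = 7.62e-07 s
dist = c * tof / 2
= 3e8 * 7.62e-07 / 2
= 114.3 m
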